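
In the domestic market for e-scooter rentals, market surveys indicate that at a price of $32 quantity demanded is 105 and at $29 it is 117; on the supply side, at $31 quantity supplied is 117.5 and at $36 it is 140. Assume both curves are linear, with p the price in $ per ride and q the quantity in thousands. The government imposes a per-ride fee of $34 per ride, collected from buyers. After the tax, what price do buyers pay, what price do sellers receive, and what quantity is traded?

Buyers pay $48; sellers receive $14; quantity = 41.

Demand slope: (117 − 105)/(29 − 32) = -4, so qd = 233 − 4p.
Supply slope: (140 − 117.5)/(36 − 31) = 4.5, so qs = 4.5p − 22.
Before the tax: set 233 − 4p = 4.5p − 22 → p* = $30, q* = 113.
With the tax collected from buyers, demand (in seller-price terms) shifts: qd = 233 − 4(p + 34).
Solving gives q = 41 with buyers paying $48 and sellers receiving $14 (the $34 wedge).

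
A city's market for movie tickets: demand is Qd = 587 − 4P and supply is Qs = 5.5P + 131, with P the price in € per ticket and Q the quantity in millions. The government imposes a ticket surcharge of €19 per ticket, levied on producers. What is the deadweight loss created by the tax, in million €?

Before the tax: set 587 − 4P = 5.5P + 131 → P* = €48, Q* = 395.
With the tax collected from producers, supply shifts: Qs = 5.5(P − 19) + 131.
New equilibrium: buyers pay €59, producers receive €40, Q = 351. (Wedge: Pb − Ps = 19.)
Quantity falls by |ΔQ| = |395 − 351| = 44.
DWL = ½ · t · |ΔQ| = ½ · 19 · 44 = €418.

Deadweight loss = €418 million.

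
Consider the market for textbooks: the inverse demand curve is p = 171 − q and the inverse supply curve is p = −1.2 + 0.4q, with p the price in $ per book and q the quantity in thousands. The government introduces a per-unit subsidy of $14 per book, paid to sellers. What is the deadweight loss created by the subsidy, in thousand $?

Deadweight loss = $70 thousand.

Inverting to q(p) form: qd = 171 − p; qs = 2.5p + 3.
Without the subsidy, 171 − p = 2.5p + 3 gives 3.5p = 168, so p* = $48 and q* = 123.
With a per-unit subsidy paid to sellers, each receives p + 14 per unit sold, so supply becomes qs = 2.5(p + 14) + 3.
New equilibrium: consumers pay $38, sellers receive $52, q = 133. (Wedge: pb − ps = −14.)
Quantity rises by |ΔQ| = |123 − 133| = 10.
DWL = ½ · t · |ΔQ| = ½ · 14 · 10 = $70.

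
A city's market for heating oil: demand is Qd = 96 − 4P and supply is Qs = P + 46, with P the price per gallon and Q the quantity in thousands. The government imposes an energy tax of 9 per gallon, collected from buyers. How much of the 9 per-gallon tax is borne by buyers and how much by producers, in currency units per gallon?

Buyers bear 1.8 per gallon; producers bear 7.2 per gallon.

Before the tax: set 96 − 4P = P + 46 → P* = 10, Q* = 56.
With the tax collected from buyers, demand (in seller-price terms) shifts: Qd = 96 − 4(P + 9).
New equilibrium: buyers pay 11.8, producers receive 2.8, Q = 48.8. (Wedge: Pb − Ps = 9.)
Burden on buyers: 1.8; on producers: 7.2. (They sum to 9.)
The less price-elastic side of the market bears the larger share of a per-unit tax.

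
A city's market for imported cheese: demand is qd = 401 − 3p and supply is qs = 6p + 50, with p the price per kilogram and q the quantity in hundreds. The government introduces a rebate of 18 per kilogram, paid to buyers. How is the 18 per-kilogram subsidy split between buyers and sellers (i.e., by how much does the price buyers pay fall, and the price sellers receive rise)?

Without the subsidy, 401 − 3p = 6p + 50 gives 9p = 351, so p* = 39 and q* = 284.
With a per-unit subsidy paid to buyers, each effectively pays p − 18, so demand becomes qd = 401 − 3(p − 18).
New equilibrium: buyers pay 27, sellers receive 45, q = 320. (Wedge: pb − ps = −18.)
Gain to buyers: 12; to sellers: 6. (They sum to 18.)

Buyers gain 12 per kilogram; sellers gain 6 per kilogram.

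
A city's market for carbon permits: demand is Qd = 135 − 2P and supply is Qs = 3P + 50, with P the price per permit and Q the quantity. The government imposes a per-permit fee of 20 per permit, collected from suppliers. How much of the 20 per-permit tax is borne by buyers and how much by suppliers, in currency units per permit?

Buyers bear 12 per permit; suppliers bear 8 per permit.

Before the tax: set 135 − 2P = 3P + 50 → P* = 17, Q* = 101.
With the tax collected from suppliers, supply shifts: Qs = 3(P − 20) + 50.
New equilibrium: buyers pay 29, suppliers receive 9, Q = 77. (Wedge: Pb − Ps = 20.)
Burden on buyers: 12; on suppliers: 8. (They sum to 20.)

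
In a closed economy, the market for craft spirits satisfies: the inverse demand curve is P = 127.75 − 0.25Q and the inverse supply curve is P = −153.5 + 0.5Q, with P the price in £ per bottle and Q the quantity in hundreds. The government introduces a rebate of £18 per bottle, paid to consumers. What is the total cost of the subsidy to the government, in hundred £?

Government outlay = £7182 hundred.

Inverting to Q(P) form: Qd = 511 − 4P; Qs = 2P + 307.
Before the subsidy: set 511 − 4P = 2P + 307 → P* = £34, Q* = 375.
With a per-unit subsidy paid to consumers, each effectively pays P − 18, so demand becomes Qd = 511 − 4(P − 18).
New equilibrium: consumers pay £28, suppliers receive £46, Q = 399. (Wedge: Pb − Ps = −18.)
Outlay = t · Q = 18 · 399 = £7182.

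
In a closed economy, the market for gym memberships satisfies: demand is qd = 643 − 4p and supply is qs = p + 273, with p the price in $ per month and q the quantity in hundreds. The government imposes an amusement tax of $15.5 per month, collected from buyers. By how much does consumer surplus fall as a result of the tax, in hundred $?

Without the tax, 643 − 4p = p + 273 gives 5p = 370, so p* = $74 and q* = 347.
With the tax collected from buyers, demand (in seller-price terms) shifts: qd = 643 − 4(p + 15.5).
New equilibrium: buyers pay $77.1, producers receive $61.6, q = 334.6. (Wedge: pb − ps = 15.5.)
ΔCS is the trapezoid between Q = 334.6 and Q = 347 of height $3.1: ½ · (347 + 334.6) · 3.1 = $1056.48.

Consumer surplus falls by $1056.48 hundred.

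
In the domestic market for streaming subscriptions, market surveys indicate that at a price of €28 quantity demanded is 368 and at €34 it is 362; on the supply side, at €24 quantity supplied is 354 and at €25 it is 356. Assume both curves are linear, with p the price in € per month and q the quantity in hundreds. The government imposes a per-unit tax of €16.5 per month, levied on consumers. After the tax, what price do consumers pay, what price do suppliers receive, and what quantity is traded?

Demand slope: (362 − 368)/(34 − 28) = -1, so qd = 396 − p.
Supply slope: (356 − 354)/(25 − 24) = 2, so qs = 2p + 306.
Before the tax: set 396 − p = 2p + 306 → p* = €30, q* = 366.
With the tax collected from consumers, demand (in seller-price terms) shifts: qd = 396 − (p + 16.5).
Solving gives q = 355 with consumers paying €41 and suppliers receiving €24.5 (the €16.5 wedge).

Consumers pay €41; suppliers receive €24.5; quantity = 355.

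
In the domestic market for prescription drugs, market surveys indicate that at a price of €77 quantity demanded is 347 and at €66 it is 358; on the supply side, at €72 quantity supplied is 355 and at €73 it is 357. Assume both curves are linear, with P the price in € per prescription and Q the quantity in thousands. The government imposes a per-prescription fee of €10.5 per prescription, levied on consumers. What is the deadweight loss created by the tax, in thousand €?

Deadweight loss = €36.75 thousand.

Demand slope: (358 − 347)/(66 − 77) = -1, so Qd = 424 − P.
Supply slope: (357 − 355)/(73 − 72) = 2, so Qs = 2P + 211.
Without the tax, 424 − P = 2P + 211 gives 3P = 213, so P* = €71 and Q* = 353.
With the tax collected from consumers, demand (in seller-price terms) shifts: Qd = 424 − (P + 10.5).
New equilibrium: consumers pay €78, suppliers receive €67.5, Q = 346. (Wedge: Pb − Ps = 10.5.)
Quantity falls by |ΔQ| = |353 − 346| = 7.
DWL = ½ · t · |ΔQ| = ½ · 10.5 · 7 = €36.75.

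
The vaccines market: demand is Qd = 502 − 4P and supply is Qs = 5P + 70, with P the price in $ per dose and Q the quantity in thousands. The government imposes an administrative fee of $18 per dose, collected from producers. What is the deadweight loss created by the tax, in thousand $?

Deadweight loss = $360 thousand.

Before the tax: set 502 − 4P = 5P + 70 → P* = $48, Q* = 310.
With the tax collected from producers, supply shifts: Qs = 5(P − 18) + 70.
Solving gives Q = 270 with consumers paying $58 and producers receiving $40 (the $18 wedge).
Quantity falls by |ΔQ| = |310 − 270| = 40.
DWL = ½ · t · |ΔQ| = ½ · 18 · 40 = $360.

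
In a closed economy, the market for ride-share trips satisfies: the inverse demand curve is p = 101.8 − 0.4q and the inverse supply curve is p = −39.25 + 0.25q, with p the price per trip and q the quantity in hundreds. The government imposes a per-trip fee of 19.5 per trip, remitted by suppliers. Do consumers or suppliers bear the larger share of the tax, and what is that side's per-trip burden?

Consumers bear the larger share: 12 per trip.

Inverting to q(p) form: qd = 254.5 − 2.5p; qs = 4p + 157.
Before the tax: set 254.5 − 2.5p = 4p + 157 → p* = 15, q* = 217.
With the tax collected from suppliers, supply shifts: qs = 4(p − 19.5) + 157.
Solving gives q = 187 with consumers paying 27 and suppliers receiving 7.5 (the 19.5 wedge).
Per-trip burden: consumers 12, suppliers 7.5.
Consumers take the larger share because demand is less price-elastic here (demand slope 2.5 vs supply slope 4).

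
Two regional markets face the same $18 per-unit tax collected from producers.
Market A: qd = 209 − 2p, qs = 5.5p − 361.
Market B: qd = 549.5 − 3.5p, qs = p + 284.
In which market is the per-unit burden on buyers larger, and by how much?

Market A, by $9.2.

Market A: pre-tax p* = $76, q* = 57; post-tax q = 30.6; per-unit burden on buyers = $13.2.
Market B: pre-tax p* = $59, q* = 343; post-tax q = 329; per-unit burden on buyers = $4.
Difference: $13.2 vs $4 → market A is larger by $9.2.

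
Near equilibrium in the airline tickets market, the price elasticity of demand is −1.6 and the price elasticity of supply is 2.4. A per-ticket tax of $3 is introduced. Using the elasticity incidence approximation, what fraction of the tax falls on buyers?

Buyers' share ≈ 0.6.

Incidence ratio: buyers' share ≈ εs / (εs + |εd|) = 2.4 / (2.4 + 1.6) = 0.6.
Supply is the more elastic side, so buyers bear the larger share.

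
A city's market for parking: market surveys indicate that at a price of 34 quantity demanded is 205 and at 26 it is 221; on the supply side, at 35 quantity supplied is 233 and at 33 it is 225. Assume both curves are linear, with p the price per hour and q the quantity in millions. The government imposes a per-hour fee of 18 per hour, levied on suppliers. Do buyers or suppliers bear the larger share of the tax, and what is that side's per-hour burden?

Buyers bear the larger share: 12 per hour.

Demand slope: (221 − 205)/(26 − 34) = -2, so qd = 273 − 2p.
Supply slope: (225 − 233)/(33 − 35) = 4, so qs = 4p + 93.
Without the tax, 273 − 2p = 4p + 93 gives 6p = 180, so p* = 30 and q* = 213.
With the tax collected from suppliers, supply shifts: qs = 4(p − 18) + 93.
New equilibrium: buyers pay 42, suppliers receive 24, q = 189. (Wedge: pb − ps = 18.)
Per-hour burden: buyers 12, suppliers 6.
Buyers take the larger share because demand is less price-elastic here (demand slope 2 vs supply slope 4).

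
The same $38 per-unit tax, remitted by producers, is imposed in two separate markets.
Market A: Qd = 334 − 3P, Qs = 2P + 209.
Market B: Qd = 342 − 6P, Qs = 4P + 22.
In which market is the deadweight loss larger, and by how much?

Market B, by $866.4.

Market A: pre-tax P* = $25, Q* = 259; post-tax Q = 213.4; deadweight loss = $866.4.
Market B: pre-tax P* = $32, Q* = 150; post-tax Q = 58.8; deadweight loss = $1732.8.
Difference: $866.4 vs $1732.8 → market B is larger by $866.4.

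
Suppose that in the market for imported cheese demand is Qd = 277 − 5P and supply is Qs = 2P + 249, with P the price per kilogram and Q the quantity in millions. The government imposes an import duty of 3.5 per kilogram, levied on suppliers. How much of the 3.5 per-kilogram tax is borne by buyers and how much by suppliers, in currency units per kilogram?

Buyers bear 1 per kilogram; suppliers bear 2.5 per kilogram.

Before the tax: set 277 − 5P = 2P + 249 → P* = 4, Q* = 257.
With the tax collected from suppliers, supply shifts: Qs = 2(P − 3.5) + 249.
Solving gives Q = 252 with buyers paying 5 and suppliers receiving 1.5 (the 3.5 wedge).
Burden on buyers: 1; on suppliers: 2.5. (They sum to 3.5.)
The less price-elastic side of the market bears the larger share of a per-unit tax.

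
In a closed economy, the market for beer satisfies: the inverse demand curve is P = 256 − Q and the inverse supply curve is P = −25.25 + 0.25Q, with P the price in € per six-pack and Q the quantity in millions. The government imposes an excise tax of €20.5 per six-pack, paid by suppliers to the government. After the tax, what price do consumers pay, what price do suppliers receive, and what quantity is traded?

Inverting to Q(P) form: Qd = 256 − P; Qs = 4P + 101.
Before the tax: set 256 − P = 4P + 101 → P* = €31, Q* = 225.
With the tax collected from suppliers, supply shifts: Qs = 4(P − 20.5) + 101.
New equilibrium: consumers pay €47.4, suppliers receive €26.9, Q = 208.6. (Wedge: Pb − Ps = 20.5.)
The less price-elastic side of the market bears the larger share of a per-unit tax.

Consumers pay €47.4; suppliers receive €26.9; quantity = 208.6.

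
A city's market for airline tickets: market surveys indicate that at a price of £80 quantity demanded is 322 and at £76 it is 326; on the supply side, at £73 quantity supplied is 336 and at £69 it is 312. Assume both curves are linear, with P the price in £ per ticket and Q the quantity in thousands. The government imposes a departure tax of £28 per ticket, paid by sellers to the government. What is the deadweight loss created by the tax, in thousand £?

Deadweight loss = £336 thousand.

Demand slope: (326 − 322)/(76 − 80) = -1, so Qd = 402 − P.
Supply slope: (312 − 336)/(69 − 73) = 6, so Qs = 6P − 102.
Before the tax: set 402 − P = 6P − 102 → P* = £72, Q* = 330.
With the tax collected from sellers, supply shifts: Qs = 6(P − 28) − 102.
Solving gives Q = 306 with consumers paying £96 and sellers receiving £68 (the £28 wedge).
Quantity falls by |ΔQ| = |330 − 306| = 24.
DWL = ½ · t · |ΔQ| = ½ · 28 · 24 = £336.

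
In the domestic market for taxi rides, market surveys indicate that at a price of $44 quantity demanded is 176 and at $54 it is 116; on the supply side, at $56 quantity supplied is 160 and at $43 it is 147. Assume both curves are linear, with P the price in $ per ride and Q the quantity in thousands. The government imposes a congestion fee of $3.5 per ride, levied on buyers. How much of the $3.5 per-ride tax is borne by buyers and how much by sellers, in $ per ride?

Demand slope: (116 − 176)/(54 − 44) = -6, so Qd = 440 − 6P.
Supply slope: (147 − 160)/(43 − 56) = 1, so Qs = P + 104.
Without the tax, 440 − 6P = P + 104 gives 7P = 336, so P* = $48 and Q* = 152.
With the tax collected from buyers, demand (in seller-price terms) shifts: Qd = 440 − 6(P + 3.5).
New equilibrium: buyers pay $48.5, sellers receive $45, Q = 149. (Wedge: Pb − Ps = 3.5.)
Burden on buyers: $0.5; on sellers: $3. (They sum to $3.5.)
The less price-elastic side of the market bears the larger share of a per-unit tax.

Buyers bear $0.5 per ride; sellers bear $3 per ride.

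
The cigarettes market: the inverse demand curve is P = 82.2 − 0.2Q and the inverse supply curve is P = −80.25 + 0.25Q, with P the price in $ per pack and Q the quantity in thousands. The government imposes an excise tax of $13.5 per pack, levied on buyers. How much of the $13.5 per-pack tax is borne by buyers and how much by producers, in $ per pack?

Inverting to Q(P) form: Qd = 411 − 5P; Qs = 4P + 321.
Without the tax, 411 − 5P = 4P + 321 gives 9P = 90, so P* = $10 and Q* = 361.
With the tax collected from buyers, demand (in seller-price terms) shifts: Qd = 411 − 5(P + 13.5).
Solving gives Q = 331 with buyers paying $16 and producers receiving $2.5 (the $13.5 wedge).
Burden on buyers: $6; on producers: $7.5. (They sum to $13.5.)

Buyers bear $6 per pack; producers bear $7.5 per pack.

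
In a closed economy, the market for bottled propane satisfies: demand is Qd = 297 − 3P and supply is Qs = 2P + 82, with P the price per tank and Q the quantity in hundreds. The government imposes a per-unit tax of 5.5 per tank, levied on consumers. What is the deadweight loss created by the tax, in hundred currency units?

Before the tax: set 297 − 3P = 2P + 82 → P* = 43, Q* = 168.
With the tax collected from consumers, demand (in seller-price terms) shifts: Qd = 297 − 3(P + 5.5).
Solving gives Q = 161.4 with consumers paying 45.2 and suppliers receiving 39.7 (the 5.5 wedge).
Quantity falls by |ΔQ| = |168 − 161.4| = 6.6.
DWL = ½ · t · |ΔQ| = ½ · 5.5 · 6.6 = 18.15.

Deadweight loss = 18.15 hundred.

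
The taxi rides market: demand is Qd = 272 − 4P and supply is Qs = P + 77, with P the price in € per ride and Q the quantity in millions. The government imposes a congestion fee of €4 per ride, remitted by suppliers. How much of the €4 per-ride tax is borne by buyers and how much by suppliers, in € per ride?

Buyers bear €0.8 per ride; suppliers bear €3.2 per ride.

Without the tax, 272 − 4P = P + 77 gives 5P = 195, so P* = €39 and Q* = 116.
With the tax collected from suppliers, supply shifts: Qs = (P − 4) + 77.
Solving gives Q = 112.8 with buyers paying €39.8 and suppliers receiving €35.8 (the €4 wedge).
Burden on buyers: €0.8; on suppliers: €3.2. (They sum to €4.)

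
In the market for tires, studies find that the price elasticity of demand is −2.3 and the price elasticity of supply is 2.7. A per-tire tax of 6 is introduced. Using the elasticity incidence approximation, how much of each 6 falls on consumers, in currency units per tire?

Consumers bear ≈ 3.24 per tire.

Incidence ratio: consumers' share ≈ εs / (εs + |εd|) = 2.7 / (2.7 + 2.3) = 0.54.
So consumers bear ≈ 0.54 × 6 = 3.24; suppliers bear 2.76.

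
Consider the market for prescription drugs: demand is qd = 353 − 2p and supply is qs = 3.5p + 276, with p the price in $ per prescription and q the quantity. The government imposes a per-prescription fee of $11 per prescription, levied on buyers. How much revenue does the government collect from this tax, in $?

Tax revenue = $3421.

Before the tax: set 353 − 2p = 3.5p + 276 → p* = $14, q* = 325.
With the tax collected from buyers, demand (in seller-price terms) shifts: qd = 353 − 2(p + 11).
Solving gives q = 311 with buyers paying $21 and producers receiving $10 (the $11 wedge).
Revenue = t · Q = 11 · 311 = $3421.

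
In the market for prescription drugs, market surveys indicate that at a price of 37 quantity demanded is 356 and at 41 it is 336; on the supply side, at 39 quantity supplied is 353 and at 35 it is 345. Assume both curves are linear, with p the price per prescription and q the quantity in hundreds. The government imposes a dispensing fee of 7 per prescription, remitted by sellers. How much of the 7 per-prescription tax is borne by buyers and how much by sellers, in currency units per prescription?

Buyers bear 2 per prescription; sellers bear 5 per prescription.

Demand slope: (336 − 356)/(41 − 37) = -5, so qd = 541 − 5p.
Supply slope: (345 − 353)/(35 − 39) = 2, so qs = 2p + 275.
Without the tax, 541 − 5p = 2p + 275 gives 7p = 266, so p* = 38 and q* = 351.
With the tax collected from sellers, supply shifts: qs = 2(p − 7) + 275.
Solving gives q = 341 with buyers paying 40 and sellers receiving 33 (the 7 wedge).
Burden on buyers: 2; on sellers: 5. (They sum to 7.)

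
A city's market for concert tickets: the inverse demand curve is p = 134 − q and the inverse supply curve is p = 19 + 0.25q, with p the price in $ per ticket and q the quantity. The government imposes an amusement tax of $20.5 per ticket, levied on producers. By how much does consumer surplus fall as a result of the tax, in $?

Rewrite in direct form: qd = 134 − p and qs = 4p − 76.
Without the tax, 134 − p = 4p − 76 gives 5p = 210, so p* = $42 and q* = 92.
With the tax collected from producers, supply shifts: qs = 4(p − 20.5) − 76.
Solving gives q = 75.6 with buyers paying $58.4 and producers receiving $37.9 (the $20.5 wedge).
ΔCS is the trapezoid between Q = 75.6 and Q = 92 of height $16.4: ½ · (92 + 75.6) · 16.4 = $1374.32.

Consumer surplus falls by $1374.32.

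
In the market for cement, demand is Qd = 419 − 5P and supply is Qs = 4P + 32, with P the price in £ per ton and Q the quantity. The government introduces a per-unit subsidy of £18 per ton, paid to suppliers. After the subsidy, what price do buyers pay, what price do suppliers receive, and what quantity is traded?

Before the subsidy: set 419 − 5P = 4P + 32 → P* = £43, Q* = 204.
With a per-unit subsidy paid to suppliers, each receives P + 18 per unit sold, so supply becomes Qs = 4(P + 18) + 32.
New equilibrium: buyers pay £35, suppliers receive £53, Q = 244. (Wedge: Pb − Ps = −18.)

Buyers pay £35; suppliers receive £53; quantity = 244.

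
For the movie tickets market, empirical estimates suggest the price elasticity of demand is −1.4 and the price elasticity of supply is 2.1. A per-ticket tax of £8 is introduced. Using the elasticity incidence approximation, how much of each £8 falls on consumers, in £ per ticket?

Consumers bear ≈ £4.8 per ticket.

Incidence ratio: consumers' share ≈ εs / (εs + |εd|) = 2.1 / (2.1 + 1.4) = 0.6.
So consumers bear ≈ 0.6 × £8 = £4.8; suppliers bear £3.2.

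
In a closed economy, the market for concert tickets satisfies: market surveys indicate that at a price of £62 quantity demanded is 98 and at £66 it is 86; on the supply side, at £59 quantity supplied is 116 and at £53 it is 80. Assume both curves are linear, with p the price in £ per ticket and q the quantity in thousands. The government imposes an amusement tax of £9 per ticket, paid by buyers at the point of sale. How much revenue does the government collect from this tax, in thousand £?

Demand slope: (86 − 98)/(66 − 62) = -3, so qd = 284 − 3p.
Supply slope: (80 − 116)/(53 − 59) = 6, so qs = 6p − 238.
Without the tax, 284 − 3p = 6p − 238 gives 9p = 522, so p* = £58 and q* = 110.
With the tax collected from buyers, demand (in seller-price terms) shifts: qd = 284 − 3(p + 9).
Solving gives q = 92 with buyers paying £64 and suppliers receiving £55 (the £9 wedge).
Revenue = t · Q = 9 · 92 = £828.

Tax revenue = £828 thousand.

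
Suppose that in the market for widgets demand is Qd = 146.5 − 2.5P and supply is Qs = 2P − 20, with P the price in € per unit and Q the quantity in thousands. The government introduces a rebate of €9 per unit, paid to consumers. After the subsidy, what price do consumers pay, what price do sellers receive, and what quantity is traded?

Before the subsidy: set 146.5 − 2.5P = 2P − 20 → P* = €37, Q* = 54.
With a per-unit subsidy paid to consumers, each effectively pays P − 9, so demand becomes Qd = 146.5 − 2.5(P − 9).
New equilibrium: consumers pay €33, sellers receive €42, Q = 64. (Wedge: Pb − Ps = −9.)

Consumers pay €33; sellers receive €42; quantity = 64.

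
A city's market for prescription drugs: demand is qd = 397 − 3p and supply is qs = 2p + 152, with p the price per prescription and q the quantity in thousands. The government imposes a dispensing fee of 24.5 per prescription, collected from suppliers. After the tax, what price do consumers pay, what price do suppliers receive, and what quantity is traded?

Consumers pay 58.8; suppliers receive 34.3; quantity = 220.6.

Before the tax: set 397 − 3p = 2p + 152 → p* = 49, q* = 250.
With the tax collected from suppliers, supply shifts: qs = 2(p − 24.5) + 152.
New equilibrium: consumers pay 58.8, suppliers receive 34.3, q = 220.6. (Wedge: pb − ps = 24.5.)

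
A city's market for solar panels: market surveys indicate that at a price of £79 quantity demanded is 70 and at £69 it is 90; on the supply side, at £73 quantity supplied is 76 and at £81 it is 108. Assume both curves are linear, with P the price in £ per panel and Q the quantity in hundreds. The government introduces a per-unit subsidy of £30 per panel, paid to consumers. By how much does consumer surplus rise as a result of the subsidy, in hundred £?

Consumer surplus rises by £2000 hundred.

Demand slope: (90 − 70)/(69 − 79) = -2, so Qd = 228 − 2P.
Supply slope: (108 − 76)/(81 − 73) = 4, so Qs = 4P − 216.
Before the subsidy: set 228 − 2P = 4P − 216 → P* = £74, Q* = 80.
With a per-unit subsidy paid to consumers, each effectively pays P − 30, so demand becomes Qd = 228 − 2(P − 30).
Solving gives Q = 120 with consumers paying £54 and suppliers receiving £84 (the £30 wedge).
ΔCS is the trapezoid between Q = 120 and Q = 80 of height £20: ½ · (80 + 120) · 20 = £2000.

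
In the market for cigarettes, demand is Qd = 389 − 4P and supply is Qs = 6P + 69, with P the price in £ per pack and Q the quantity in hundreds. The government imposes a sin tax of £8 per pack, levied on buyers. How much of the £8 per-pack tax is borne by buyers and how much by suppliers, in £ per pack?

Without the tax, 389 − 4P = 6P + 69 gives 10P = 320, so P* = £32 and Q* = 261.
With the tax collected from buyers, demand (in seller-price terms) shifts: Qd = 389 − 4(P + 8).
Solving gives Q = 241.8 with buyers paying £36.8 and suppliers receiving £28.8 (the £8 wedge).
Burden on buyers: £4.8; on suppliers: £3.2. (They sum to £8.)

Buyers bear £4.8 per pack; suppliers bear £3.2 per pack.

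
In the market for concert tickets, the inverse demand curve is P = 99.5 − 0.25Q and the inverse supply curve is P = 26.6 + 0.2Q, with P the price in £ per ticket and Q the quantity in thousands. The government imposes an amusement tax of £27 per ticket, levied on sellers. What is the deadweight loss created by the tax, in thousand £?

Deadweight loss = £810 thousand.

Rewrite in direct form: Qd = 398 − 4P and Qs = 5P − 133.
Without the tax, 398 − 4P = 5P − 133 gives 9P = 531, so P* = £59 and Q* = 162.
With the tax collected from sellers, supply shifts: Qs = 5(P − 27) − 133.
Solving gives Q = 102 with buyers paying £74 and sellers receiving £47 (the £27 wedge).
Quantity falls by |ΔQ| = |162 − 102| = 60.
DWL = ½ · t · |ΔQ| = ½ · 27 · 60 = £810.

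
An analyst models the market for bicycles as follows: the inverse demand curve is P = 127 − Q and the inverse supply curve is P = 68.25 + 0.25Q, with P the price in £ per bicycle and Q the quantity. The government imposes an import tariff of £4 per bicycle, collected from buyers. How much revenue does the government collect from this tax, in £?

Tax revenue = £175.2.

Inverting to Q(P) form: Qd = 127 − P; Qs = 4P − 273.
Before the tax: set 127 − P = 4P − 273 → P* = £80, Q* = 47.
With the tax collected from buyers, demand (in seller-price terms) shifts: Qd = 127 − (P + 4).
New equilibrium: buyers pay £83.2, suppliers receive £79.2, Q = 43.8. (Wedge: Pb − Ps = 4.)
Revenue = t · Q = 4 · 43.8 = £175.2.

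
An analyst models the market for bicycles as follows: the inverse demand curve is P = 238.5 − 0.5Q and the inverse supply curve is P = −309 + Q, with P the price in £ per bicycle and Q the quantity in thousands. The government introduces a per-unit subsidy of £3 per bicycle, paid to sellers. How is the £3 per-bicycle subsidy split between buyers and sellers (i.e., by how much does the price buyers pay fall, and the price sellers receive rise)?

Buyers gain £1 per bicycle; sellers gain £2 per bicycle.

Inverting to Q(P) form: Qd = 477 − 2P; Qs = P + 309.
Without the subsidy, 477 − 2P = P + 309 gives 3P = 168, so P* = £56 and Q* = 365.
With a per-unit subsidy paid to sellers, each receives P + 3 per unit sold, so supply becomes Qs = (P + 3) + 309.
Solving gives Q = 367 with buyers paying £55 and sellers receiving £58 (the £3 wedge).
Gain to buyers: £1; to sellers: £2. (They sum to £3.)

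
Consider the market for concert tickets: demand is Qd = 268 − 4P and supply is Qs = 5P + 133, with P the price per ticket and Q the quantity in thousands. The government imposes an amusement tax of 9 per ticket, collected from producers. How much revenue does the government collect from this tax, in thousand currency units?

Tax revenue = 1692 thousand.

Before the tax: set 268 − 4P = 5P + 133 → P* = 15, Q* = 208.
With the tax collected from producers, supply shifts: Qs = 5(P − 9) + 133.
Solving gives Q = 188 with buyers paying 20 and producers receiving 11 (the 9 wedge).
Revenue = t · Q = 9 · 188 = 1692.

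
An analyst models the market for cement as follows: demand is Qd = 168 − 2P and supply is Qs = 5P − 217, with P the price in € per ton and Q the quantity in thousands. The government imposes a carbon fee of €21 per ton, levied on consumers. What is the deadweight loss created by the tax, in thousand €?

Without the tax, 168 − 2P = 5P − 217 gives 7P = 385, so P* = €55 and Q* = 58.
With the tax collected from consumers, demand (in seller-price terms) shifts: Qd = 168 − 2(P + 21).
Solving gives Q = 28 with consumers paying €70 and suppliers receiving €49 (the €21 wedge).
Quantity falls by |ΔQ| = |58 − 28| = 30.
DWL = ½ · t · |ΔQ| = ½ · 21 · 30 = €315.

Deadweight loss = €315 thousand.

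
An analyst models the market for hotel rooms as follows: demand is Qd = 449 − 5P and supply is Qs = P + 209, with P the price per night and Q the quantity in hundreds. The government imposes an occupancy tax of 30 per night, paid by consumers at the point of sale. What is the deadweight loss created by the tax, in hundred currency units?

Without the tax, 449 − 5P = P + 209 gives 6P = 240, so P* = 40 and Q* = 249.
With the tax collected from consumers, demand (in seller-price terms) shifts: Qd = 449 − 5(P + 30).
New equilibrium: consumers pay 45, producers receive 15, Q = 224. (Wedge: Pb − Ps = 30.)
Quantity falls by |ΔQ| = |249 − 224| = 25.
DWL = ½ · t · |ΔQ| = ½ · 30 · 25 = 375.

Deadweight loss = 375 hundred.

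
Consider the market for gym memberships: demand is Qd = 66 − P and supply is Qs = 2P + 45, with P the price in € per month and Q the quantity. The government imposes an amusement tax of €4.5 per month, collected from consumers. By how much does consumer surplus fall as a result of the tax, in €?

Before the tax: set 66 − P = 2P + 45 → P* = €7, Q* = 59.
With the tax collected from consumers, demand (in seller-price terms) shifts: Qd = 66 − (P + 4.5).
Solving gives Q = 56 with consumers paying €10 and suppliers receiving €5.5 (the €4.5 wedge).
ΔCS is the trapezoid between Q = 56 and Q = 59 of height €3: ½ · (59 + 56) · 3 = €172.5.

Consumer surplus falls by €172.5.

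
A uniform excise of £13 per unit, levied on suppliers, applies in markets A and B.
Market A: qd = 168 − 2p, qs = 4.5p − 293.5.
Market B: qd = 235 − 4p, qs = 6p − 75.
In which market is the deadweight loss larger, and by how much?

Market A: pre-tax p* = £71, q* = 26; post-tax q = 8; deadweight loss = £117.
Market B: pre-tax p* = £31, q* = 111; post-tax q = 79.8; deadweight loss = £202.8.
Difference: £117 vs £202.8 → market B is larger by £85.8.

Market B, by £85.8.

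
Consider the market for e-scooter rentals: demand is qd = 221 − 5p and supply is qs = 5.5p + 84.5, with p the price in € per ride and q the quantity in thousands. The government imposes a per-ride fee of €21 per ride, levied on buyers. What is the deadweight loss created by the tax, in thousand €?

Deadweight loss = €577.5 thousand.

Before the tax: set 221 − 5p = 5.5p + 84.5 → p* = €13, q* = 156.
With the tax collected from buyers, demand (in seller-price terms) shifts: qd = 221 − 5(p + 21).
New equilibrium: buyers pay €24, suppliers receive €3, q = 101. (Wedge: pb − ps = 21.)
Quantity falls by |ΔQ| = |156 − 101| = 55.
DWL = ½ · t · |ΔQ| = ½ · 21 · 55 = €577.5.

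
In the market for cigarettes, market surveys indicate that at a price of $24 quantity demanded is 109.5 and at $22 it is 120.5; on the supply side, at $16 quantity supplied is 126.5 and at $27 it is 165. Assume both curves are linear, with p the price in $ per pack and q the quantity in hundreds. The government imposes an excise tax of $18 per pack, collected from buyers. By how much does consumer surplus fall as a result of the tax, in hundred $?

Demand slope: (120.5 − 109.5)/(22 − 24) = -5.5, so qd = 241.5 − 5.5p.
Supply slope: (165 − 126.5)/(27 − 16) = 3.5, so qs = 3.5p + 70.5.
Without the tax, 241.5 − 5.5p = 3.5p + 70.5 gives 9p = 171, so p* = $19 and q* = 137.
With the tax collected from buyers, demand (in seller-price terms) shifts: qd = 241.5 − 5.5(p + 18).
Solving gives q = 98.5 with buyers paying $26 and producers receiving $8 (the $18 wedge).
ΔCS is the trapezoid between Q = 98.5 and Q = 137 of height $7: ½ · (137 + 98.5) · 7 = $824.25.

Consumer surplus falls by $824.25 hundred.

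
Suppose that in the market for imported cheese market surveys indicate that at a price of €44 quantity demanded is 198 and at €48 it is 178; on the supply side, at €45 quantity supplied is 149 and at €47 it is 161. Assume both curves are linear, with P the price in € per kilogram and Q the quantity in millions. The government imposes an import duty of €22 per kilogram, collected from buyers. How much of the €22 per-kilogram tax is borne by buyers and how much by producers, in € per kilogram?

Buyers bear €12 per kilogram; producers bear €10 per kilogram.

Demand slope: (178 − 198)/(48 − 44) = -5, so Qd = 418 − 5P.
Supply slope: (161 − 149)/(47 − 45) = 6, so Qs = 6P − 121.
Before the tax: set 418 − 5P = 6P − 121 → P* = €49, Q* = 173.
With the tax collected from buyers, demand (in seller-price terms) shifts: Qd = 418 − 5(P + 22).
New equilibrium: buyers pay €61, producers receive €39, Q = 113. (Wedge: Pb − Ps = 22.)
Burden on buyers: €12; on producers: €10. (They sum to €22.)
The less price-elastic side of the market bears the larger share of a per-unit tax.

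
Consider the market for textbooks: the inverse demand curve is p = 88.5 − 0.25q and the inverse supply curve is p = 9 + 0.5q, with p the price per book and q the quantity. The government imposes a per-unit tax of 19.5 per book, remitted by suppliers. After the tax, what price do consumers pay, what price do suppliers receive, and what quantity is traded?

Inverting to q(p) form: qd = 354 − 4p; qs = 2p − 18.
Before the tax: set 354 − 4p = 2p − 18 → p* = 62, q* = 106.
With the tax collected from suppliers, supply shifts: qs = 2(p − 19.5) − 18.
Solving gives q = 80 with consumers paying 68.5 and suppliers receiving 49 (the 19.5 wedge).

Consumers pay 68.5; suppliers receive 49; quantity = 80.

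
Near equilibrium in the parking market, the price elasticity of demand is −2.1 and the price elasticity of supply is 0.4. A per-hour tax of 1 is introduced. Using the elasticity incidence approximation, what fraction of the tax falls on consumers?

Incidence ratio: consumers' share ≈ εs / (εs + |εd|) = 0.4 / (0.4 + 2.1) = 0.16.
Supply is the less elastic side, so consumers bear the smaller share.

Consumers' share ≈ 0.16.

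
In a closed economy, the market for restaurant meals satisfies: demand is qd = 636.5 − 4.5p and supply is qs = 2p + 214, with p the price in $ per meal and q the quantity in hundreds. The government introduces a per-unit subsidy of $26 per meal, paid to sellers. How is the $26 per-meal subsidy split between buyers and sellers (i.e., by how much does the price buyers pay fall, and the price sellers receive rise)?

Before the subsidy: set 636.5 − 4.5p = 2p + 214 → p* = $65, q* = 344.
With a per-unit subsidy paid to sellers, each receives p + 26 per unit sold, so supply becomes qs = 2(p + 26) + 214.
Solving gives q = 380 with buyers paying $57 and sellers receiving $83 (the $26 wedge).
Gain to buyers: $8; to sellers: $18. (They sum to $26.)

Buyers gain $8 per meal; sellers gain $18 per meal.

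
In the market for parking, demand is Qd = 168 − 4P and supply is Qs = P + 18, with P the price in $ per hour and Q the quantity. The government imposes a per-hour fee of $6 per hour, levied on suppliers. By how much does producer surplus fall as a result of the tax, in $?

Before the tax: set 168 − 4P = P + 18 → P* = $30, Q* = 48.
With the tax collected from suppliers, supply shifts: Qs = (P − 6) + 18.
Solving gives Q = 43.2 with consumers paying $31.2 and suppliers receiving $25.2 (the $6 wedge).
ΔPS is the trapezoid between Q = 43.2 and Q = 48 of height $4.8: ½ · (48 + 43.2) · 4.8 = $218.88.

Producer surplus falls by $218.88.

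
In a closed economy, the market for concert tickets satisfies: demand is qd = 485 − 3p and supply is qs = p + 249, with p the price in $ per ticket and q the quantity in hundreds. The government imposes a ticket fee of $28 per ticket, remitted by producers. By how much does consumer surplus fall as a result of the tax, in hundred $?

Before the tax: set 485 − 3p = p + 249 → p* = $59, q* = 308.
With the tax collected from producers, supply shifts: qs = (p − 28) + 249.
Solving gives q = 287 with buyers paying $66 and producers receiving $38 (the $28 wedge).
ΔCS is the trapezoid between Q = 287 and Q = 308 of height $7: ½ · (308 + 287) · 7 = $2082.5.

Consumer surplus falls by $2082.5 hundred.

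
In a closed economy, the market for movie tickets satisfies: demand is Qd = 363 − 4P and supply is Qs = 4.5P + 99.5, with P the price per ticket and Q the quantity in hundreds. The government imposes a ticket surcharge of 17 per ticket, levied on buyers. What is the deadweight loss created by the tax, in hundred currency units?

Without the tax, 363 − 4P = 4.5P + 99.5 gives 8.5P = 263.5, so P* = 31 and Q* = 239.
With the tax collected from buyers, demand (in seller-price terms) shifts: Qd = 363 − 4(P + 17).
Solving gives Q = 203 with buyers paying 40 and sellers receiving 23 (the 17 wedge).
Quantity falls by |ΔQ| = |239 − 203| = 36.
DWL = ½ · t · |ΔQ| = ½ · 17 · 36 = 306.

Deadweight loss = 306 hundred.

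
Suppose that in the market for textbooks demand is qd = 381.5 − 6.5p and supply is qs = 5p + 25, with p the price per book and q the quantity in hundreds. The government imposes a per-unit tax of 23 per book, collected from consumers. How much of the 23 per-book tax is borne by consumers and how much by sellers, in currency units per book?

Before the tax: set 381.5 − 6.5p = 5p + 25 → p* = 31, q* = 180.
With the tax collected from consumers, demand (in seller-price terms) shifts: qd = 381.5 − 6.5(p + 23).
Solving gives q = 115 with consumers paying 41 and sellers receiving 18 (the 23 wedge).
Burden on consumers: 10; on sellers: 13. (They sum to 23.)

Consumers bear 10 per book; sellers bear 13 per book.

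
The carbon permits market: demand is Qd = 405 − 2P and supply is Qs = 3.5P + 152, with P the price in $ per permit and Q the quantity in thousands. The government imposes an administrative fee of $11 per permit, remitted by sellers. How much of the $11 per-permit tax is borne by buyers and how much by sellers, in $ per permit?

Before the tax: set 405 − 2P = 3.5P + 152 → P* = $46, Q* = 313.
With the tax collected from sellers, supply shifts: Qs = 3.5(P − 11) + 152.
Solving gives Q = 299 with buyers paying $53 and sellers receiving $42 (the $11 wedge).
Burden on buyers: $7; on sellers: $4. (They sum to $11.)
The less price-elastic side of the market bears the larger share of a per-unit tax.

Buyers bear $7 per permit; sellers bear $4 per permit.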